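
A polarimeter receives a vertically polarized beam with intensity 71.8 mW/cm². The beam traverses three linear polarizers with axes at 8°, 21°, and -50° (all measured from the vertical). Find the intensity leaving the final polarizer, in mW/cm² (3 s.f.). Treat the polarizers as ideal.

I ≈ 7.09 mW/cm²

By Malus's law, I₁ = 71.8 mW/cm² · cos²(8°) = 70.41 mW/cm².
I₂ = I₁ · cos²(13°) = 70.41 · 0.9494 = 66.85 mW/cm².
I₃ = I₂ · cos²(71°) = 66.85 · 0.106 = 7.085 mW/cm².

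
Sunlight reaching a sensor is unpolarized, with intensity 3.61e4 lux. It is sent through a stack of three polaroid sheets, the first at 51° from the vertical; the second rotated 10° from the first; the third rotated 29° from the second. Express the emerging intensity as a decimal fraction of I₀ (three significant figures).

I/I₀ ≈ 0.371

Unpolarized light through the first polarizer → I₁ = 3.61e4 lux/2 = 1.805e+04 lux, polarized at 51°.
I₂ = I₁ · cos²(10°) = 1.805e+04 · 0.9698 = 1.751e+04 lux.
I₃ = I₂ · cos²(29°) = 1.751e+04 · 0.765 = 1.339e+04 lux.
Transmitted fraction = 0.3709.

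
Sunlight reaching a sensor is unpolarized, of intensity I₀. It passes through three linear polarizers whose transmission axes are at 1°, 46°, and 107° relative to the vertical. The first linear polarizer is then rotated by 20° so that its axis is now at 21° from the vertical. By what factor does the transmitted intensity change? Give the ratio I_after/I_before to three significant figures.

Before rotation:
Unpolarized light through the first polarizer → I₁ = ½ I₀, now polarized at 1°.
I₂ = I₁ cos²(46° − 1°) = 0.5 I₀ · cos²(45°) = 0.25 I₀.
I₃ = I₂ cos²(107° − 46°) = 0.25 I₀ · cos²(61°) = 0.05876 I₀.
After rotation:
Unpolarized light through the first polarizer → I₁ = ½ I₀, now polarized at 21°.
I₂ = I₁ cos²(46° − 21°) = 0.5 I₀ · cos²(25°) = 0.4107 I₀.
I₃ = I₂ cos²(107° − 46°) = 0.4107 I₀ · cos²(61°) = 0.09653 I₀.
Ratio = 0.09653 / 0.05876 = 1.643.

I_new/I_old ≈ 1.64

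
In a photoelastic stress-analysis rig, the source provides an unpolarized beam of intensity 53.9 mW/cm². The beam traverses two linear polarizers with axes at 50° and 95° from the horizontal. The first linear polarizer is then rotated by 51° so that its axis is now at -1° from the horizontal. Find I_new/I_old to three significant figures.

Before rotation:
Unpolarized light through the first polarizer → I₁ = ½ I₀, now polarized at 50°.
I₂ = I₁ cos²(95° − 50°) = 0.5 I₀ · cos²(45°) = 0.25 I₀.
After rotation:
Unpolarized light through the first polarizer → I₁ = ½ I₀, now polarized at -1°.
Angle between axes 1 and 2: 84°. I₂ = 0.5 I₀ · cos²(84°) = 0.005463 I₀.
Ratio = 0.005463 / 0.25 = 0.02185.

I_new/I_old ≈ 0.0219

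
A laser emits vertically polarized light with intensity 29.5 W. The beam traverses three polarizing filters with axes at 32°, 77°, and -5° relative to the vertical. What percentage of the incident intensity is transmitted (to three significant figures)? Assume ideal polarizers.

I₁ = 29.5 W · cos²(32°) = 21.22 W.
I₂ = I₁ · cos²(45°) = 21.22 · 0.5 = 10.61 W.
I₃ = I₂ · cos²(82°) = 10.61 · 0.01937 = 0.2055 W.
That is 0.6965% of the incident intensity.

≈ 0.697%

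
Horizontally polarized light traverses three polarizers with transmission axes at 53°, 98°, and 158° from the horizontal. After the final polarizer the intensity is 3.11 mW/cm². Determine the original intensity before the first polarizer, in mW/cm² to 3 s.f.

I₀ ≈ 68.7 mW/cm²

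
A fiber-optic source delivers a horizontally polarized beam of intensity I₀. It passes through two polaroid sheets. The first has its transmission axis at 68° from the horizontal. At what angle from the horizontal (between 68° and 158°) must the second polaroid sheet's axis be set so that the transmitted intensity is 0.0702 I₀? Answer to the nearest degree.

θ ≈ 113°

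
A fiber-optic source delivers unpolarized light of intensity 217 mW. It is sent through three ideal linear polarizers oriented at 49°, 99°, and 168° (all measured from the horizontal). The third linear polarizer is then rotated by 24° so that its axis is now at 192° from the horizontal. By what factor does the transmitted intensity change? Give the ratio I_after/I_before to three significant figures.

I_new/I_old ≈ 0.0213

Before rotation:
Unpolarized light through the first polarizer → I₁ = ½ I₀, now polarized at 49°.
I₂ = I₁ cos²(99° − 49°) = 0.5 I₀ · cos²(50°) = 0.2066 I₀.
I₃ = I₂ cos²(168° − 99°) = 0.2066 I₀ · cos²(69°) = 0.02653 I₀.
After rotation:
Unpolarized light through the first polarizer → I₁ = ½ I₀, now polarized at 49°.
I₂ = I₁ cos²(99° − 49°) = 0.5 I₀ · cos²(50°) = 0.2066 I₀.
Angle between axes 2 and 3: 87°. I₃ = 0.2066 I₀ · cos²(87°) = 0.0005659 I₀.
Ratio = 0.0005659 / 0.02653 = 0.02133.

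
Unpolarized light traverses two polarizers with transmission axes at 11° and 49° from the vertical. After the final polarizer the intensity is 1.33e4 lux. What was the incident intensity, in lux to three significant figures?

I₀ ≈ 4.28e4 lux

Unpolarized light through the first polarizer → I₁ = ½ I₀, now polarized at 11°.
I₂ = I₁ cos²(49° − 11°) = 0.5 I₀ · cos²(38°) = 0.3105 I₀.
So 1.33e4 lux = 0.3105 I₀, giving I₀ = 1.33e4/0.3105 = 4.284e+04 lux.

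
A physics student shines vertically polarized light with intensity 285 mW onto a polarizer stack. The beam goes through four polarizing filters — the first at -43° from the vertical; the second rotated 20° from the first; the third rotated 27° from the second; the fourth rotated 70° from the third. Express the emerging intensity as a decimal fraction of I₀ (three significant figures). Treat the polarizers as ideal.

I/I₀ ≈ 0.0439

By Malus's law, I₁ = 285 mW · cos²(43°) = 152.4 mW.
I₂ = I₁ · cos²(20°) = 152.4 · 0.883 = 134.6 mW.
I₃ = I₂ · cos²(27°) = 134.6 · 0.7939 = 106.9 mW.
I₄ = I₃ · cos²(70°) = 106.9 · 0.117 = 12.5 mW.
Transmitted fraction = 0.04386.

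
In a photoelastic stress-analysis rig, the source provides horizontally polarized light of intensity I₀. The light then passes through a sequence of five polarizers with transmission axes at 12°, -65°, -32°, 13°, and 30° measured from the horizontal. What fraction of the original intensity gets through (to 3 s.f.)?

I₁ = I₀ cos²(12° − 0°) = I₀ cos²(12°) = 0.9568 I₀.
I₂ = I₁ cos²(-65° − 12°) = 0.9568 I₀ · cos²(77°) = 0.04842 I₀.
I₃ = I₂ cos²(-32° + 65°) = 0.04842 I₀ · cos²(33°) = 0.03405 I₀.
I₄ = I₃ cos²(13° + 32°) = 0.03405 I₀ · cos²(45°) = 0.01703 I₀.
I₅ = I₄ cos²(30° − 13°) = 0.01703 I₀ · cos²(17°) = 0.01557 I₀.
Transmitted fraction = 0.01557.

≈ 0.0156 I₀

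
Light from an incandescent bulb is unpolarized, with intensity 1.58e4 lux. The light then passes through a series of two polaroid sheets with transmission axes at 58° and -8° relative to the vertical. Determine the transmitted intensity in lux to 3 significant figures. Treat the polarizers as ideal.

I ≈ 1310 lux

Unpolarized light through the first polarizer → I₁ = 1.58e4 lux/2 = 7900 lux, polarized at 58°.
I₂ = I₁ · cos²(66°) = 7900 · 0.1654 = 1307 lux.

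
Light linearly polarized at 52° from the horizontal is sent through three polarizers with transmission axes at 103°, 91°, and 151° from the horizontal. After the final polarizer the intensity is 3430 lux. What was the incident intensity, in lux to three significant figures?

By Malus's law, I₁ = I₀ cos²(103° − 52°) = I₀ cos²(51°) = 0.396 I₀.
I₂ = I₁ cos²(91° − 103°) = 0.396 I₀ · cos²(12°) = 0.3789 I₀.
I₃ = I₂ cos²(151° − 91°) = 0.3789 I₀ · cos²(60°) = 0.09473 I₀.
So 3430 lux = 0.09473 I₀, giving I₀ = 3430/0.09473 = 3.621e+04 lux.

I₀ ≈ 3.62e4 lux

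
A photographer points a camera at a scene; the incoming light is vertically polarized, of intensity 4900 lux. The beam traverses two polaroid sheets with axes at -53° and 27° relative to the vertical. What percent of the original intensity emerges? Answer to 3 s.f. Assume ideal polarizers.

≈ 1.09%

I₁ = 4900 lux · cos²(53°) = 1775 lux.
I₂ = I₁ · cos²(80°) = 1775 · 0.03015 = 53.51 lux.
That is 1.092% of the incident intensity.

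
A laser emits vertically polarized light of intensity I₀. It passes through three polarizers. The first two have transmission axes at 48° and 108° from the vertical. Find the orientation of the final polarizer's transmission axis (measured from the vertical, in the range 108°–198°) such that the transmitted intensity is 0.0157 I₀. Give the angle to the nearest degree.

θ ≈ 176°

By Malus's law, I₁ = I₀ cos²(48° − 0°) = I₀ cos²(48°) = 0.4477 I₀.
I₂ = I₁ cos²(108° − 48°) = 0.4477 I₀ · cos²(60°) = 0.1119 I₀.
Need I₃/I₀ = 0.0157, so cos²(θ − 108°) = 0.0157 / 0.1119 = 0.1403.
θ − 108° = arccos(√0.1403) = 68.0°, giving θ ≈ 108 + 68.0 = 176.0°.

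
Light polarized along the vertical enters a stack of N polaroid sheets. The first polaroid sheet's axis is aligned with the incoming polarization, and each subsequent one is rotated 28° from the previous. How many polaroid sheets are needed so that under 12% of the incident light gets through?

N = 10

First polarizer is aligned with the polarization: full transmission.
Each further stage multiplies by cos²(28°) = 0.7796.
After N polarizers: T = 0.7796^(N−1). Require T < 0.12 ⇒ N−1 > ln(0.12)/ln(0.7796) = 8.52, so N−1 ≥ 9 and N = 10.
Check: N=10 gives T = 0.1064 < 0.12; N=9 gives T = 0.1364.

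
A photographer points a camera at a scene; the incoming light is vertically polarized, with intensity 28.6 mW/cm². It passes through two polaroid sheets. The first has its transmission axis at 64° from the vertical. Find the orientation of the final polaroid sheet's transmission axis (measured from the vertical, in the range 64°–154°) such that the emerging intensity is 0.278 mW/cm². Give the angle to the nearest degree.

θ ≈ 141°

I₁ = I₀ cos²(64° − 0°) = I₀ cos²(64°) = 0.1922 I₀.
Target fraction: 0.278 / 28.6 mW/cm² = 0.00972 of I₀.
Need I₂/I₀ = 0.00972, so cos²(θ − 64°) = 0.00972 / 0.1922 = 0.05058.
θ − 64° = arccos(√0.05058) = 77.0°, giving θ ≈ 64 + 77.0 = 141.0°.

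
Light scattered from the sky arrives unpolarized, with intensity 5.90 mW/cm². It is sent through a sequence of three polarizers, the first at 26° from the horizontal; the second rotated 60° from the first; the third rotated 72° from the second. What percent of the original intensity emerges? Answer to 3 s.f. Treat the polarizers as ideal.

Unpolarized light through the first polarizer → I₁ = 5.90 mW/cm²/2 = 2.95 mW/cm², polarized at 26°.
I₂ = I₁ · cos²(60°) = 2.95 · 0.25 = 0.7375 mW/cm².
I₃ = I₂ · cos²(72°) = 0.7375 · 0.09549 = 0.07042 mW/cm².
That is 1.194% of the incident intensity.

≈ 1.19%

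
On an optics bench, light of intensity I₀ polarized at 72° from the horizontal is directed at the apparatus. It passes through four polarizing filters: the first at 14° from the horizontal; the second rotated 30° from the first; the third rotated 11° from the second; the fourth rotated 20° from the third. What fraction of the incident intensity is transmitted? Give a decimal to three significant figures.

I₁ = I₀ cos²(14° − 72°) = I₀ cos²(58°) = 0.2808 I₀.
I₂ = I₁ cos²(30°) = 0.2808 · 0.75 I₀ = 0.2106 I₀.
I₃ = I₂ cos²(11°) = 0.2106 · 0.9636 I₀ = 0.2029 I₀.
I₄ = I₃ cos²(20°) = 0.2029 · 0.883 I₀ = 0.1792 I₀.
Transmitted fraction = 0.1792.

≈ 0.179 I₀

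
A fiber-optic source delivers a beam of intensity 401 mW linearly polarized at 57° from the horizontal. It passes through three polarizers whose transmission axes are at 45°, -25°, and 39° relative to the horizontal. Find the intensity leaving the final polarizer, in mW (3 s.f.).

I ≈ 8.62 mW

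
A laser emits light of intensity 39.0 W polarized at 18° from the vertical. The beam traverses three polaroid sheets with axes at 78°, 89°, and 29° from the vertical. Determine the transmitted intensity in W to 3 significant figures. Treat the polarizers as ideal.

I ≈ 2.35 W

I₁ = 39.0 W · cos²(60°) = 9.75 W.
I₂ = I₁ · cos²(11°) = 9.75 · 0.9636 = 9.395 W.
I₃ = I₂ · cos²(60°) = 9.395 · 0.25 = 2.349 W.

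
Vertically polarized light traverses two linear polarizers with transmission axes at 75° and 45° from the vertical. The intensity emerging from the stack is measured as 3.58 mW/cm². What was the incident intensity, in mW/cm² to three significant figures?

I₁ = I₀ cos²(75° − 0°) = I₀ cos²(75°) = 0.06699 I₀.
I₂ = I₁ cos²(45° − 75°) = 0.06699 I₀ · cos²(30°) = 0.05024 I₀.
So 3.58 mW/cm² = 0.05024 I₀, giving I₀ = 3.58/0.05024 = 71.26 mW/cm².

I₀ ≈ 71.3 mW/cm²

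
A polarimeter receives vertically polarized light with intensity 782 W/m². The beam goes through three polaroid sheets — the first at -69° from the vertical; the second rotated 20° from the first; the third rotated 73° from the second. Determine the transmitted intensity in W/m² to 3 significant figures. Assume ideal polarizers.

I ≈ 7.58 W/m²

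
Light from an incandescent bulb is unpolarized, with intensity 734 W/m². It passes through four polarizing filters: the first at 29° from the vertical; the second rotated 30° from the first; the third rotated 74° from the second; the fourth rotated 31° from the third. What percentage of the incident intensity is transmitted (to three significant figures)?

Unpolarized light through the first polarizer → I₁ = 734 W/m²/2 = 367 W/m², polarized at 29°.
I₂ = I₁ · cos²(30°) = 367 · 0.75 = 275.3 W/m².
I₃ = I₂ · cos²(74°) = 275.3 · 0.07598 = 20.91 W/m².
I₄ = I₃ · cos²(31°) = 20.91 · 0.7347 = 15.37 W/m².
That is 2.093% of the incident intensity.

≈ 2.09%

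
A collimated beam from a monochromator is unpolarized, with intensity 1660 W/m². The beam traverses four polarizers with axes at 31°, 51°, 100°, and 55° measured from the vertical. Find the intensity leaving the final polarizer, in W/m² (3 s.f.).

Unpolarized light through the first polarizer → I₁ = 1660 W/m²/2 = 830 W/m², polarized at 31°.
I₂ = I₁ · cos²(20°) = 830 · 0.883 = 732.9 W/m².
I₃ = I₂ · cos²(49°) = 732.9 · 0.4304 = 315.5 W/m².
I₄ = I₃ · cos²(45°) = 315.5 · 0.5 = 157.7 W/m².

I ≈ 158 W/m²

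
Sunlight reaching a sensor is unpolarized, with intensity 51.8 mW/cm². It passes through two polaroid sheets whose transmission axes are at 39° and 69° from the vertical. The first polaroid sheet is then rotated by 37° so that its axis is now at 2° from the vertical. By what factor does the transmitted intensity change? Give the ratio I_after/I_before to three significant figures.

I_new/I_old ≈ 0.204

Before rotation:
Unpolarized light through the first polarizer → I₁ = ½ I₀, now polarized at 39°.
I₂ = I₁ cos²(69° − 39°) = 0.5 I₀ · cos²(30°) = 0.375 I₀.
After rotation:
Unpolarized light through the first polarizer → I₁ = ½ I₀, now polarized at 2°.
I₂ = I₁ cos²(69° − 2°) = 0.5 I₀ · cos²(67°) = 0.07634 I₀.
Ratio = 0.07634 / 0.375 = 0.2036.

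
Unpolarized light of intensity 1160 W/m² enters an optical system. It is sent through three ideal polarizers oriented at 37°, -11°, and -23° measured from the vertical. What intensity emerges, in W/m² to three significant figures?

Unpolarized light through the first polarizer → I₁ = 1160 W/m²/2 = 580 W/m², polarized at 37°.
I₂ = I₁ · cos²(48°) = 580 · 0.4477 = 259.7 W/m².
I₃ = I₂ · cos²(12°) = 259.7 · 0.9568 = 248.5 W/m².

I ≈ 248 W/m²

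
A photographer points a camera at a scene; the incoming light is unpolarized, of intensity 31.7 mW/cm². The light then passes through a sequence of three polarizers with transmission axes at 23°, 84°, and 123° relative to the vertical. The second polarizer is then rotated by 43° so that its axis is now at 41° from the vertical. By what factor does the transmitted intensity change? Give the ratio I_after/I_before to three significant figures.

I_new/I_old ≈ 0.123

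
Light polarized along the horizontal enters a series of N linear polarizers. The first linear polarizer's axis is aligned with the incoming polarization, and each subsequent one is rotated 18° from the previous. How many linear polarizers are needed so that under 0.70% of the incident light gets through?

First polarizer is aligned with the polarization: full transmission.
Each further stage multiplies by cos²(18°) = 0.9045.
After N polarizers: T = 0.9045^(N−1). Require T < 0.0070 ⇒ N−1 > ln(0.0070)/ln(0.9045) = 49.44, so N−1 ≥ 50 and N = 51.
Check: N=51 gives T = 0.006617 < 0.0070; N=50 gives T = 0.007315.

N = 51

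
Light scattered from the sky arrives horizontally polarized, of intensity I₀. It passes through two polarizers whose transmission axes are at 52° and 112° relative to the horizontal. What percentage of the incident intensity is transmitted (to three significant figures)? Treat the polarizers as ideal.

≈ 9.48%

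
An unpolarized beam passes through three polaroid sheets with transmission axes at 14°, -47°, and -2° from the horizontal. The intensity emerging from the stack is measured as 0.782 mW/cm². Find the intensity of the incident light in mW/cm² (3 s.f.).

Unpolarized light through the first polarizer → I₁ = ½ I₀, now polarized at 14°.
I₂ = I₁ cos²(-47° − 14°) = 0.5 I₀ · cos²(61°) = 0.1175 I₀.
I₃ = I₂ cos²(-2° + 47°) = 0.1175 I₀ · cos²(45°) = 0.05876 I₀.
So 0.782 mW/cm² = 0.05876 I₀, giving I₀ = 0.782/0.05876 = 13.31 mW/cm².

I₀ ≈ 13.3 mW/cm²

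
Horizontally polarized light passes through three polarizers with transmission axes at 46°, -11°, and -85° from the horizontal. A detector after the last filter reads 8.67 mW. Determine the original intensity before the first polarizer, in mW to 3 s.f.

I₀ ≈ 797 mW

By Malus's law, I₁ = I₀ cos²(46° − 0°) = I₀ cos²(46°) = 0.4826 I₀.
I₂ = I₁ cos²(-11° − 46°) = 0.4826 I₀ · cos²(57°) = 0.1431 I₀.
I₃ = I₂ cos²(-85° + 11°) = 0.1431 I₀ · cos²(74°) = 0.01088 I₀.
So 8.67 mW = 0.01088 I₀, giving I₀ = 8.67/0.01088 = 797.2 mW.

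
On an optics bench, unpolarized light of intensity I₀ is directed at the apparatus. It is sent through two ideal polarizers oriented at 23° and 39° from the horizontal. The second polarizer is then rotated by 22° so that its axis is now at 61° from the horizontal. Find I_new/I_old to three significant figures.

Before rotation:
Unpolarized light through the first polarizer → I₁ = ½ I₀, now polarized at 23°.
I₂ = I₁ cos²(39° − 23°) = 0.5 I₀ · cos²(16°) = 0.462 I₀.
After rotation:
Unpolarized light through the first polarizer → I₁ = ½ I₀, now polarized at 23°.
I₂ = I₁ cos²(61° − 23°) = 0.5 I₀ · cos²(38°) = 0.3105 I₀.
Ratio = 0.3105 / 0.462 = 0.672.

I_new/I_old ≈ 0.672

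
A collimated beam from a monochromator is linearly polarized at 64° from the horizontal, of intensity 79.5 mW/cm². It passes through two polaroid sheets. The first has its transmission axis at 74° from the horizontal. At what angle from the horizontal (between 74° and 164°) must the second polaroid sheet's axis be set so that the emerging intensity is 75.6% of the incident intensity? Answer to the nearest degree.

θ ≈ 102°

I₁ = I₀ cos²(74° − 64°) = I₀ cos²(10°) = 0.9698 I₀.
Need I₂/I₀ = 0.756, so cos²(θ − 74°) = 0.756 / 0.9698 = 0.7795.
θ − 74° = arccos(√0.7795) = 28.0°, giving θ ≈ 74 + 28.0 = 102.0°.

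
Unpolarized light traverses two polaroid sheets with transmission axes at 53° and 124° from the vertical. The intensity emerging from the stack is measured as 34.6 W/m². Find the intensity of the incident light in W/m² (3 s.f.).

Unpolarized light through the first polarizer → I₁ = ½ I₀, now polarized at 53°.
I₂ = I₁ cos²(124° − 53°) = 0.5 I₀ · cos²(71°) = 0.053 I₀.
So 34.6 W/m² = 0.053 I₀, giving I₀ = 34.6/0.053 = 652.9 W/m².

I₀ ≈ 653 W/m²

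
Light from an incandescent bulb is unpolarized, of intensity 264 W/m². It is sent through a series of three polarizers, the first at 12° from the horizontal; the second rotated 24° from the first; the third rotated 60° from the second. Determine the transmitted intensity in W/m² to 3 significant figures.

Unpolarized light through the first polarizer → I₁ = 264 W/m²/2 = 132 W/m², polarized at 12°.
I₂ = I₁ · cos²(24°) = 132 · 0.8346 = 110.2 W/m².
I₃ = I₂ · cos²(60°) = 110.2 · 0.25 = 27.54 W/m².

I ≈ 27.5 W/m²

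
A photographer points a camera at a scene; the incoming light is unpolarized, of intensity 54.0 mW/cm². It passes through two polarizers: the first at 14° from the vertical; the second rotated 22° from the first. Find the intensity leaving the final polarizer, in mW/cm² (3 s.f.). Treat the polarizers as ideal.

I ≈ 23.2 mW/cm²

Unpolarized light through the first polarizer → I₁ = 54.0 mW/cm²/2 = 27 mW/cm², polarized at 14°.
I₂ = I₁ · cos²(22°) = 27 · 0.8597 = 23.21 mW/cm².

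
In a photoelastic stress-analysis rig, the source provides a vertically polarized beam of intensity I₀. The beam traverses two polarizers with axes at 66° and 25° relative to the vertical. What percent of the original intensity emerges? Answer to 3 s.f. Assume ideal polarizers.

By Malus's law, I₁ = I₀ cos²(66° − 0°) = I₀ cos²(66°) = 0.1654 I₀.
I₂ = I₁ cos²(25° − 66°) = 0.1654 I₀ · cos²(41°) = 0.09423 I₀.
That is 9.423% of the incident intensity.

≈ 9.42%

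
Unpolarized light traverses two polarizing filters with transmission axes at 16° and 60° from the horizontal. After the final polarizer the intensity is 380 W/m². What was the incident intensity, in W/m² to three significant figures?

Unpolarized light through the first polarizer → I₁ = ½ I₀, now polarized at 16°.
I₂ = I₁ cos²(60° − 16°) = 0.5 I₀ · cos²(44°) = 0.2587 I₀.
So 380 W/m² = 0.2587 I₀, giving I₀ = 380/0.2587 = 1469 W/m².

I₀ ≈ 1470 W/m²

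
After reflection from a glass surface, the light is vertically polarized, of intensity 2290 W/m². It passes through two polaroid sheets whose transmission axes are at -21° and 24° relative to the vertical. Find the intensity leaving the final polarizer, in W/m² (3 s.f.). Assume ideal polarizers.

I₁ = 2290 W/m² · cos²(21°) = 1996 W/m².
I₂ = I₁ · cos²(45°) = 1996 · 0.5 = 998 W/m².

I ≈ 998 W/m²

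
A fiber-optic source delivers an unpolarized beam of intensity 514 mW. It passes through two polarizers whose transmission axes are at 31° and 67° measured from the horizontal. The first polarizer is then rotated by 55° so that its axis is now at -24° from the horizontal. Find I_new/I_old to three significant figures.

I_new/I_old ≈ 0.000465

Before rotation:
Unpolarized light through the first polarizer → I₁ = ½ I₀, now polarized at 31°.
I₂ = I₁ cos²(67° − 31°) = 0.5 I₀ · cos²(36°) = 0.3273 I₀.
After rotation:
Unpolarized light through the first polarizer → I₁ = ½ I₀, now polarized at -24°.
Angle between axes 1 and 2: 89°. I₂ = 0.5 I₀ · cos²(89°) = 0.0001523 I₀.
Ratio = 0.0001523 / 0.3273 = 0.0004654.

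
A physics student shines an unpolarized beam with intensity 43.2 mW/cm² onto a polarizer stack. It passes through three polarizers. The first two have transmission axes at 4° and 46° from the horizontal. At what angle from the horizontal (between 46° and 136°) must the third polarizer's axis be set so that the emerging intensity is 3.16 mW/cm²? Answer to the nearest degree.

Unpolarized light through the first polarizer → I₁ = ½ I₀, now polarized at 4°.
I₂ = I₁ cos²(46° − 4°) = 0.5 I₀ · cos²(42°) = 0.2761 I₀.
Target fraction: 3.16 / 43.2 mW/cm² = 0.07315 of I₀.
Need I₃/I₀ = 0.07315, so cos²(θ − 46°) = 0.07315 / 0.2761 = 0.2649.
θ − 46° = arccos(√0.2649) = 59.0°, giving θ ≈ 46 + 59.0 = 105.0°.

θ ≈ 105°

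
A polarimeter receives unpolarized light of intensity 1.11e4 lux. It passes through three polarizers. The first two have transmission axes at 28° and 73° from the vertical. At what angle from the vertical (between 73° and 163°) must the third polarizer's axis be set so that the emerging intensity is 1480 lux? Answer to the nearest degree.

θ ≈ 116°

Unpolarized light through the first polarizer → I₁ = ½ I₀, now polarized at 28°.
I₂ = I₁ cos²(73° − 28°) = 0.5 I₀ · cos²(45°) = 0.25 I₀.
Target fraction: 1480 / 1.11e4 lux = 0.1333 of I₀.
Need I₃/I₀ = 0.1333, so cos²(θ − 73°) = 0.1333 / 0.25 = 0.5333.
θ − 73° = arccos(√0.5333) = 43.1°, giving θ ≈ 73 + 43.1 = 116.1°.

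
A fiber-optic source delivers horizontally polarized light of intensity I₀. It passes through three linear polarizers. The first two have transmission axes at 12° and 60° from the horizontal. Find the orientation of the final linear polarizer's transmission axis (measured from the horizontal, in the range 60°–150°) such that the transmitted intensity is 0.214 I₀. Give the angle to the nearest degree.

I₁ = I₀ cos²(12° − 0°) = I₀ cos²(12°) = 0.9568 I₀.
I₂ = I₁ cos²(60° − 12°) = 0.9568 I₀ · cos²(48°) = 0.4284 I₀.
Need I₃/I₀ = 0.214, so cos²(θ − 60°) = 0.214 / 0.4284 = 0.4996.
θ − 60° = arccos(√0.4996) = 45.0°, giving θ ≈ 60 + 45.0 = 105.0°.

θ ≈ 105°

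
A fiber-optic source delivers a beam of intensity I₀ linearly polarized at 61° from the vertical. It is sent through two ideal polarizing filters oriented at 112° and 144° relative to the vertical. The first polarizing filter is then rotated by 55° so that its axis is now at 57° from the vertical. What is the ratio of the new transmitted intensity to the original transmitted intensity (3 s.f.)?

I_new/I_old ≈ 0.00957

Before rotation:
I₁ = I₀ cos²(112° − 61°) = I₀ cos²(51°) = 0.396 I₀.
I₂ = I₁ cos²(144° − 112°) = 0.396 I₀ · cos²(32°) = 0.2848 I₀.
After rotation:
I₁ = I₀ cos²(57° − 61°) = I₀ cos²(4°) = 0.9951 I₀.
I₂ = I₁ cos²(144° − 57°) = 0.9951 I₀ · cos²(87°) = 0.002726 I₀.
Ratio = 0.002726 / 0.2848 = 0.00957.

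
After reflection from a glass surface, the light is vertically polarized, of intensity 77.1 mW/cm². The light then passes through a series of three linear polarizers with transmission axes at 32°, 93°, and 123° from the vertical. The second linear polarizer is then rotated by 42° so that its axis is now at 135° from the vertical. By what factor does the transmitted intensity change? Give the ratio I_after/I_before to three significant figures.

Before rotation:
By Malus's law, I₁ = I₀ cos²(32° − 0°) = I₀ cos²(32°) = 0.7192 I₀.
I₂ = I₁ cos²(93° − 32°) = 0.7192 I₀ · cos²(61°) = 0.169 I₀.
I₃ = I₂ cos²(123° − 93°) = 0.169 I₀ · cos²(30°) = 0.1268 I₀.
After rotation:
I₁ = I₀ cos²(32° − 0°) = I₀ cos²(32°) = 0.7192 I₀.
Angle between axes 1 and 2: 77°. I₂ = 0.7192 I₀ · cos²(77°) = 0.03639 I₀.
I₃ = I₂ cos²(123° − 135°) = 0.03639 I₀ · cos²(12°) = 0.03482 I₀.
Ratio = 0.03482 / 0.1268 = 0.2747.

I_new/I_old ≈ 0.275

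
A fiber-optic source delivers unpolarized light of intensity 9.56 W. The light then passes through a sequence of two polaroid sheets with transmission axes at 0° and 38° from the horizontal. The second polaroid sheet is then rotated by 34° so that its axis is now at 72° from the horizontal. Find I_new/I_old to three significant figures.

I_new/I_old ≈ 0.154

Before rotation:
Unpolarized light through the first polarizer → I₁ = ½ I₀, now polarized at 0°.
I₂ = I₁ cos²(38° − 0°) = 0.5 I₀ · cos²(38°) = 0.3105 I₀.
After rotation:
Unpolarized light through the first polarizer → I₁ = ½ I₀, now polarized at 0°.
I₂ = I₁ cos²(72° − 0°) = 0.5 I₀ · cos²(72°) = 0.04775 I₀.
Ratio = 0.04775 / 0.3105 = 0.1538.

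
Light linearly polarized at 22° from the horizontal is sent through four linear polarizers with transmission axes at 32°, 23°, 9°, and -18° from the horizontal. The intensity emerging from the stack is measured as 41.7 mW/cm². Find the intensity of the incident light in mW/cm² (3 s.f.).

I₀ ≈ 59.0 mW/cm²

I₁ = I₀ cos²(32° − 22°) = I₀ cos²(10°) = 0.9698 I₀.
I₂ = I₁ cos²(23° − 32°) = 0.9698 I₀ · cos²(9°) = 0.9461 I₀.
I₃ = I₂ cos²(9° − 23°) = 0.9461 I₀ · cos²(14°) = 0.8907 I₀.
I₄ = I₃ cos²(-18° − 9°) = 0.8907 I₀ · cos²(27°) = 0.7072 I₀.
So 41.7 mW/cm² = 0.7072 I₀, giving I₀ = 41.7/0.7072 = 58.97 mW/cm².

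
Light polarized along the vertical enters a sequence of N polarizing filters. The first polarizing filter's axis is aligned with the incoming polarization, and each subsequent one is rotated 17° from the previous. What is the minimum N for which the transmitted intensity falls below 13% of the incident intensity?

First polarizer is aligned with the polarization: full transmission.
Each further stage multiplies by cos²(17°) = 0.9145.
After N polarizers: T = 0.9145^(N−1). Require T < 0.13 ⇒ N−1 > ln(0.13)/ln(0.9145) = 22.83, so N−1 ≥ 23 and N = 24.
Check: N=24 gives T = 0.1281 < 0.13; N=23 gives T = 0.14.

N = 24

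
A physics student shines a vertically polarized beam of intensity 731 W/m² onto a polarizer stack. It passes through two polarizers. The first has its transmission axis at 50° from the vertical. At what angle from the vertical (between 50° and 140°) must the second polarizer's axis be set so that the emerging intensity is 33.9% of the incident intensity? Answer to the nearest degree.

θ ≈ 75°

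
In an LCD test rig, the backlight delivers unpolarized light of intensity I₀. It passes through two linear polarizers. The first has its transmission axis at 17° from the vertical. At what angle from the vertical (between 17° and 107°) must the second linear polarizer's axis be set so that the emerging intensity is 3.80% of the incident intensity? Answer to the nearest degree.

θ ≈ 91°

Unpolarized light through the first polarizer → I₁ = ½ I₀, now polarized at 17°.
Need I₂/I₀ = 0.038, so cos²(θ − 17°) = 0.038 / 0.5 = 0.076.
θ − 17° = arccos(√0.076) = 74.0°, giving θ ≈ 17 + 74.0 = 91.0°.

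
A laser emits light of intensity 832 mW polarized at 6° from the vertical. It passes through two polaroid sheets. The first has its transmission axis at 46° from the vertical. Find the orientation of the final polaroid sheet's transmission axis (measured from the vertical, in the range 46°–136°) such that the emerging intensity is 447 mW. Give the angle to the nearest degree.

θ ≈ 63°

By Malus's law, I₁ = I₀ cos²(46° − 6°) = I₀ cos²(40°) = 0.5868 I₀.
Target fraction: 447 / 832 mW = 0.5373 of I₀.
Need I₂/I₀ = 0.5373, so cos²(θ − 46°) = 0.5373 / 0.5868 = 0.9155.
θ − 46° = arccos(√0.9155) = 16.9°, giving θ ≈ 46 + 16.9 = 62.9°.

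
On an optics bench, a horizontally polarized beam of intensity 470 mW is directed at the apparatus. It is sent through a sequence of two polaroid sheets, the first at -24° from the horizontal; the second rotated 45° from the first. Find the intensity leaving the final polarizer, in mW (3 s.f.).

I₁ = 470 mW · cos²(24°) = 392.2 mW.
I₂ = I₁ · cos²(45°) = 392.2 · 0.5 = 196.1 mW.

I ≈ 196 mW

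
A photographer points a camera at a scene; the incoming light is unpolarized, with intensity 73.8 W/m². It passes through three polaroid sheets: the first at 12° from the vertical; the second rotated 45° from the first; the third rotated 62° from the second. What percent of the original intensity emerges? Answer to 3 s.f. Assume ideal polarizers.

Unpolarized light through the first polarizer → I₁ = 73.8 W/m²/2 = 36.9 W/m², polarized at 12°.
I₂ = I₁ · cos²(45°) = 36.9 · 0.5 = 18.45 W/m².
I₃ = I₂ · cos²(62°) = 18.45 · 0.2204 = 4.066 W/m².
That is 5.51% of the incident intensity.

≈ 5.51%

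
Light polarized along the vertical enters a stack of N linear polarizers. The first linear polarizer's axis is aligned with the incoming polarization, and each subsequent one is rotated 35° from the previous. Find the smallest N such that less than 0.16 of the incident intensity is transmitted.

First polarizer is aligned with the polarization: full transmission.
Each further stage multiplies by cos²(35°) = 0.671.
After N polarizers: T = 0.671^(N−1). Require T < 0.16 ⇒ N−1 > ln(0.16)/ln(0.671) = 4.59, so N−1 ≥ 5 and N = 6.
Check: N=6 gives T = 0.136 < 0.16; N=5 gives T = 0.2027.

N = 6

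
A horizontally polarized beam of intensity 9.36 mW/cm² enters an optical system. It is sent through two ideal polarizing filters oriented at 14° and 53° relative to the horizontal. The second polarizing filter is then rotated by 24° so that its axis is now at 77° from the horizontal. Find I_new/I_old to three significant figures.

Before rotation:
By Malus's law, I₁ = I₀ cos²(14° − 0°) = I₀ cos²(14°) = 0.9415 I₀.
I₂ = I₁ cos²(53° − 14°) = 0.9415 I₀ · cos²(39°) = 0.5686 I₀.
After rotation:
I₁ = I₀ cos²(14° − 0°) = I₀ cos²(14°) = 0.9415 I₀.
I₂ = I₁ cos²(77° − 14°) = 0.9415 I₀ · cos²(63°) = 0.194 I₀.
Ratio = 0.194 / 0.5686 = 0.3413.

I_new/I_old ≈ 0.341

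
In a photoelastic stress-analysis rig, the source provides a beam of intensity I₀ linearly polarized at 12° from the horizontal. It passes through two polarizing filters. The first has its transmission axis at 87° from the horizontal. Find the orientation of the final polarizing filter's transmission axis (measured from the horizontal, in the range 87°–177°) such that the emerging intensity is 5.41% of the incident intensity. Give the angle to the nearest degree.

θ ≈ 113°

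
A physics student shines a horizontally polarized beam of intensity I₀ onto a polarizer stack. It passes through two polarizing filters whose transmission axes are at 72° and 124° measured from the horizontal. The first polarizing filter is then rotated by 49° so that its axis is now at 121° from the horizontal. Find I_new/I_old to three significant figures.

I_new/I_old ≈ 7.31

Before rotation:
By Malus's law, I₁ = I₀ cos²(72° − 0°) = I₀ cos²(72°) = 0.09549 I₀.
I₂ = I₁ cos²(124° − 72°) = 0.09549 I₀ · cos²(52°) = 0.0362 I₀.
After rotation:
I₁ = I₀ cos²(121° − 0°) = I₀ cos²(59°) = 0.2653 I₀.
I₂ = I₁ cos²(124° − 121°) = 0.2653 I₀ · cos²(3°) = 0.2645 I₀.
Ratio = 0.2645 / 0.0362 = 7.309.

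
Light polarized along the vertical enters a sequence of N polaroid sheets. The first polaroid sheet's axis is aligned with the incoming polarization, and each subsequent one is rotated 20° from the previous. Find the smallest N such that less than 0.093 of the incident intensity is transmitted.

First polarizer is aligned with the polarization: full transmission.
Each further stage multiplies by cos²(20°) = 0.883.
After N polarizers: T = 0.883^(N−1). Require T < 0.093 ⇒ N−1 > ln(0.093)/ln(0.883) = 19.09, so N−1 ≥ 20 and N = 21.
Check: N=21 gives T = 0.08307 < 0.093; N=20 gives T = 0.09407.

N = 21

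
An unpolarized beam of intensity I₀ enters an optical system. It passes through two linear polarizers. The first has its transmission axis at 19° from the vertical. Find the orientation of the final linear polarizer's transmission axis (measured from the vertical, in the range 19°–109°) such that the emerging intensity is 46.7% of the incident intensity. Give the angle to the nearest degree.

Unpolarized light through the first polarizer → I₁ = ½ I₀, now polarized at 19°.
Need I₂/I₀ = 0.467, so cos²(θ − 19°) = 0.467 / 0.5 = 0.934.
θ − 19° = arccos(√0.934) = 14.9°, giving θ ≈ 19 + 14.9 = 33.9°.

θ ≈ 34°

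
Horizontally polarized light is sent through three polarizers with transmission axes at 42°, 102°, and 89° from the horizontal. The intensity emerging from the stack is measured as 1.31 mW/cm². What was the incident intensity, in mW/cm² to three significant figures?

I₀ ≈ 9.99 mW/cm²

I₁ = I₀ cos²(42° − 0°) = I₀ cos²(42°) = 0.5523 I₀.
I₂ = I₁ cos²(102° − 42°) = 0.5523 I₀ · cos²(60°) = 0.1381 I₀.
I₃ = I₂ cos²(89° − 102°) = 0.1381 I₀ · cos²(13°) = 0.1311 I₀.
So 1.31 mW/cm² = 0.1311 I₀, giving I₀ = 1.31/0.1311 = 9.994 mW/cm².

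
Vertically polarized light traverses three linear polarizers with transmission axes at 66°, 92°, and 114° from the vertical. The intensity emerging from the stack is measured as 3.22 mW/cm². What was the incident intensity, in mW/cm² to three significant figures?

I₁ = I₀ cos²(66° − 0°) = I₀ cos²(66°) = 0.1654 I₀.
I₂ = I₁ cos²(92° − 66°) = 0.1654 I₀ · cos²(26°) = 0.1336 I₀.
I₃ = I₂ cos²(114° − 92°) = 0.1336 I₀ · cos²(22°) = 0.1149 I₀.
So 3.22 mW/cm² = 0.1149 I₀, giving I₀ = 3.22/0.1149 = 28.03 mW/cm².

I₀ ≈ 28.0 mW/cm²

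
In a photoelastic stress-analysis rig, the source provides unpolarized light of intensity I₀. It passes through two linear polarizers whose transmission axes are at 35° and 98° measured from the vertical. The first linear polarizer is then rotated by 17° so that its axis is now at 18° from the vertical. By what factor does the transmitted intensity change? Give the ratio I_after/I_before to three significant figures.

I_new/I_old ≈ 0.146

Before rotation:
Unpolarized light through the first polarizer → I₁ = ½ I₀, now polarized at 35°.
I₂ = I₁ cos²(98° − 35°) = 0.5 I₀ · cos²(63°) = 0.1031 I₀.
After rotation:
Unpolarized light through the first polarizer → I₁ = ½ I₀, now polarized at 18°.
I₂ = I₁ cos²(98° − 18°) = 0.5 I₀ · cos²(80°) = 0.01508 I₀.
Ratio = 0.01508 / 0.1031 = 0.1463.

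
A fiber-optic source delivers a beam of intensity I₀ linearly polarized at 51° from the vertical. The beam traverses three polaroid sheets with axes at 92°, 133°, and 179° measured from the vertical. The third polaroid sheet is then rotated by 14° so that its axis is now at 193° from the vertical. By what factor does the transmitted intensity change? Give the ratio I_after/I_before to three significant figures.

Before rotation:
By Malus's law, I₁ = I₀ cos²(92° − 51°) = I₀ cos²(41°) = 0.5696 I₀.
I₂ = I₁ cos²(133° − 92°) = 0.5696 I₀ · cos²(41°) = 0.3244 I₀.
I₃ = I₂ cos²(179° − 133°) = 0.3244 I₀ · cos²(46°) = 0.1566 I₀.
After rotation:
I₁ = I₀ cos²(92° − 51°) = I₀ cos²(41°) = 0.5696 I₀.
I₂ = I₁ cos²(133° − 92°) = 0.5696 I₀ · cos²(41°) = 0.3244 I₀.
I₃ = I₂ cos²(193° − 133°) = 0.3244 I₀ · cos²(60°) = 0.08111 I₀.
Ratio = 0.08111 / 0.1566 = 0.5181.

I_new/I_old ≈ 0.518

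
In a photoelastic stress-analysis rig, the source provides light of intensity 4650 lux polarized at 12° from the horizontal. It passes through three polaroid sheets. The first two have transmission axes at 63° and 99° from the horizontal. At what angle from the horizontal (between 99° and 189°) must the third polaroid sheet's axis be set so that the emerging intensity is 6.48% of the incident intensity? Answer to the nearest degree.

I₁ = I₀ cos²(63° − 12°) = I₀ cos²(51°) = 0.396 I₀.
I₂ = I₁ cos²(99° − 63°) = 0.396 I₀ · cos²(36°) = 0.2592 I₀.
Need I₃/I₀ = 0.0648, so cos²(θ − 99°) = 0.0648 / 0.2592 = 0.25.
θ − 99° = arccos(√0.25) = 60.0°, giving θ ≈ 99 + 60.0 = 159.0°.

θ ≈ 159°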